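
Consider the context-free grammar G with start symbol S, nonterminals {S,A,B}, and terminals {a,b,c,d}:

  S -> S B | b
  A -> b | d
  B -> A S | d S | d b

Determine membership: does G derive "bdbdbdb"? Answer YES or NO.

CNF form of G:
  S -> S B | b
  A -> b | d
  B -> A S | T0 S | T0 T1
  T0 -> d
  T1 -> b

CYK table (by increasing span):
  [0..0]={A,S,T1}  "b"  orig:{A,S}
  [1..1]={A,T0}  "d"  orig:{A}
  [2..2]={A,S,T1}  "b"  orig:{A,S}
  [3..3]={A,T0}  "d"  orig:{A}
  [4..4]={A,S,T1}  "b"  orig:{A,S}
  [5..5]={A,T0}  "d"  orig:{A}
  [6..6]={A,S,T1}  "b"  orig:{A,S}
  [0..1]=∅  "bd"
  [1..2]={B}  "db"
  [2..3]=∅  "bd"
  [3..4]={B}  "db"
  [4..5]=∅  "bd"
  [5..6]={B}  "db"
  [0..2]={S}  "bdb"
  [1..3]=∅  "dbd"
  [2..4]={S}  "bdb"
  [3..5]=∅  "dbd"
  [4..6]={S}  "bdb"
  [0..3]=∅  "bdbd"
  [1..4]={B}  "dbdb"
  [2..5]=∅  "bdbd"
  [3..6]={B}  "dbdb"
  [0..4]={S}  "bdbdb"
  [1..5]=∅  "dbdbd"
  [2..6]={S}  "bdbdb"
  [0..5]=∅  "bdbdbd"
  [1..6]={B}  "dbdbdb"
  [0..6]={S}  "bdbdbdb"

S ∈ T[0,6] ⇒ YES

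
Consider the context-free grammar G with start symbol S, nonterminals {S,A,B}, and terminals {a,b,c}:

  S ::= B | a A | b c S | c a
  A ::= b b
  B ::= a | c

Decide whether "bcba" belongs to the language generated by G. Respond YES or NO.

CNF form of G:
  S -> T0 X3 | T1 A | T2 T1 | a | c
  A -> T0 T0
  B -> a | c
  T0 -> b
  T1 -> a
  T2 -> c
  X3 -> T2 S

CYK table (by increasing span):
  cell(0,0) b: {T0}  orig:{}
  cell(1,1) c: {B,S,T2}  orig:{B,S}
  cell(2,2) b: {T0}  orig:{}
  cell(3,3) a: {B,S,T1}  orig:{B,S}
  cell(0,1) bc: ∅
  cell(1,2) cb: ∅
  cell(2,3) ba: ∅
  cell(0,2) bcb: ∅
  cell(1,3) cba: ∅
  cell(0,3) bcba: ∅

S ∉ T[0,3] ⇒ NO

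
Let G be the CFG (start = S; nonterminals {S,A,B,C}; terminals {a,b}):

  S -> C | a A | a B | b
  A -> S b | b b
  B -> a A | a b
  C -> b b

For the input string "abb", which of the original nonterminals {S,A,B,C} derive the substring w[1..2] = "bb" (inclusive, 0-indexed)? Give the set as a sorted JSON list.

Convert to CNF:
  S -> T0 T0 | T1 A | T1 B | b
  A -> S T0 | T0 T0
  B -> T1 A | T1 T0
  C -> T0 T0
  T0 -> b
  T1 -> a

CYK fill, restricted to cells inside w[1..2]:
  cell(1,1) b: {S,T0}  orig:{S}
  cell(2,2) b: {S,T0}  orig:{S}
  cell(1,2) bb: {A,C,S}

Original NTs in T[1,2] deriving "bb": ["A", "C", "S"]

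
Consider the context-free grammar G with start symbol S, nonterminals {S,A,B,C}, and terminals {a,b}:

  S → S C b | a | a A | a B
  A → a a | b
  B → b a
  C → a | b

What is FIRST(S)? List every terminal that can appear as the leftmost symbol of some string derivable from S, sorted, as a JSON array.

Compute FIRST by fixpoint:
round 1:
  A via A→a a: +{a}
  A via A→b: +{b}
  B via B→b a: +{b}
  C via C→a: +{a}
  C via C→b: +{b}
  S via S→a: +{a}
  FIRST[S]={a}  FIRST[A]={a,b}  FIRST[B]={b}  FIRST[C]={a,b}
round 2: — fixpoint
  FIRST[S]={a}  FIRST[A]={a,b}  FIRST[B]={b}  FIRST[C]={a,b}

FIRST(S) = ["a"]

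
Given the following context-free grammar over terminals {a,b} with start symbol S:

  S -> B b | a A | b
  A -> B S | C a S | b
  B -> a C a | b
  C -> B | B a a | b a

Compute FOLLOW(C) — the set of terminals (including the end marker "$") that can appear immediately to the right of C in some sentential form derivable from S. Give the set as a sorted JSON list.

Compute FIRST by fixpoint:
round 1:
  A via A→b: +{b}
  B via B→a C a: +{a}
  B via B→b: +{b}
  C via C→B: +{a,b}
  S via S→B b: +{a,b}
  FIRST[S]={a,b}  FIRST[A]={b}  FIRST[B]={a,b}  FIRST[C]={a,b}
round 2:
  A via A→B S: +{a}
  FIRST[S]={a,b}  FIRST[A]={a,b}  FIRST[B]={a,b}  FIRST[C]={a,b}
round 3: done
  FIRST[S]={a,b}  FIRST[A]={a,b}  FIRST[B]={a,b}  FIRST[C]={a,b}

Compute FOLLOW by fixpoint:
seed FOLLOW(S) with $
[1]
  A→B S: FOLLOW(B) ⊇ FIRST(S) = {a,b}; new: +{a,b}
  A→C a S: FOLLOW(C) ⊇ FIRST(a) = {a}; new: +{a}
  S→a A: FOLLOW(A) ⊇ FOLLOW(S) ⊇ {$}; new: +{$}
  FOLLOW[S]={$}  FOLLOW[A]={$}  FOLLOW[B]={a,b}  FOLLOW[C]={a}
[2] (stable)
  FOLLOW[S]={$}  FOLLOW[A]={$}  FOLLOW[B]={a,b}  FOLLOW[C]={a}

FOLLOW(C) = ["a"]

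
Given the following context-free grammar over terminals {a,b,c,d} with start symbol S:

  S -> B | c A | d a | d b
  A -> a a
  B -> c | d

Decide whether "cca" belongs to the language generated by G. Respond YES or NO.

CNF form of G:
  S -> T1 A | T2 T0 | T2 T3 | c | d
  A -> T0 T0
  B -> c | d
  T0 -> a
  T1 -> c
  T2 -> d
  T3 -> b

CYK table (by increasing span):
  cell(0,0) c: {B,S,T1}  orig:{B,S}
  cell(1,1) c: {B,S,T1}  orig:{B,S}
  cell(2,2) a: {T0}  orig:{}
  cell(0,1) cc: ∅
  cell(1,2) ca: ∅
  cell(0,2) cca: ∅

S ∉ T[0,2] ⇒ NO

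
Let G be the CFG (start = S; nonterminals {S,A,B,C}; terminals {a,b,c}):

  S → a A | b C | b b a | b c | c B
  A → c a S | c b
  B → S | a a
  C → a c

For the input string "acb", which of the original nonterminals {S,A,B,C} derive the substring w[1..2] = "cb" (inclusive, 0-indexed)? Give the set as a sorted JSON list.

Convert to CNF:
  S -> T0 B | T1 A | T2 C | T2 T0 | T2 X5
  A -> T0 T2 | T0 X3
  B -> T0 B | T1 A | T1 T1 | T2 C | T2 T0 | T2 X4
  C -> T1 T0
  T0 -> c
  T1 -> a
  T2 -> b
  X3 -> T1 S
  X4 -> T2 T1
  X5 -> T2 T1

CYK fill, restricted to cells inside w[1..2]:
  T[1,1] 'c' = {T0}  orig:{}
  T[2,2] 'b' = {T2}  orig:{}
  T[1,2] 'cb' = {A}

Original NTs in T[1,2] deriving "cb": ["A"]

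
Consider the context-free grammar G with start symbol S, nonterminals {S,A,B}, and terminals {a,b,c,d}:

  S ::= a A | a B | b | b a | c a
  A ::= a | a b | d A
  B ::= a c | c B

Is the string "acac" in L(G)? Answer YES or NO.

CNF form of G:
  S -> T0 A | T0 B | T1 T0 | T3 T0 | b
  A -> T0 T1 | T2 A | a
  B -> T0 T3 | T3 B
  T0 -> a
  T1 -> b
  T2 -> d
  T3 -> c

CYK fill:
  cell(0,0) a: {A,T0}  orig:{A}
  cell(1,1) c: {T3}  orig:{}
  cell(2,2) a: {A,T0}  orig:{A}
  cell(3,3) c: {T3}  orig:{}
  cell(0,1) ac: {B}
  cell(1,2) ca: {S}
  cell(2,3) ac: {B}
  cell(0,2) aca: ∅
  cell(1,3) cac: {B}
  cell(0,3) acac: {S}

S ∈ T[0,3] ⇒ YES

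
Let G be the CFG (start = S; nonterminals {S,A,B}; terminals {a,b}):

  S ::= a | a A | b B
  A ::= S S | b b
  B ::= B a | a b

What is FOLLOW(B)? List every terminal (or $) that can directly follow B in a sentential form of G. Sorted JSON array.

Compute FIRST by fixpoint:
[1]
  A via A→b b: +{b}
  B via B→a b: +{a}
  S via S→a: +{a}
  S via S→b B: +{b}
  S: {a,b}  A: {b}  B: {a}
[2]
  A via A→S S: +{a}
  S: {a,b}  A: {a,b}  B: {a}
[3] — fixpoint
  S: {a,b}  A: {a,b}  B: {a}

Compute FOLLOW by fixpoint:
FOLLOW(S) := {$}
pass 1:
  A→S S: FOLLOW(S) ⊇ FIRST(S) = {a,b}; new: +{a,b}
  B→B a: FOLLOW(B) ⊇ FIRST(a) = {a}; new: +{a}
  S→a A: FOLLOW(A) ⊇ FOLLOW(S) ⊇ {$,a,b}; new: +{$,a,b}
  S→b B: FOLLOW(B) ⊇ FOLLOW(S) ⊇ {$,a,b}; new: +{$,b}
  S: {$,a,b}  A: {$,a,b}  B: {$,a,b}
pass 2: (no change)
  S: {$,a,b}  A: {$,a,b}  B: {$,a,b}

FOLLOW(B) = ["$", "a", "b"]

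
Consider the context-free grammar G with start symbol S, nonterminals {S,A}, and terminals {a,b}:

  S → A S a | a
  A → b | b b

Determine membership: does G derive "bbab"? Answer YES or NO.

CNF form of G:
  S -> A X2 | a
  A -> T0 T0 | b
  T0 -> b
  T1 -> a
  X2 -> S T1

CYK fill:
  [0..0]={A,T0}  "b"  orig:{A}
  [1..1]={A,T0}  "b"  orig:{A}
  [2..2]={S,T1}  "a"  orig:{S}
  [3..3]={A,T0}  "b"  orig:{A}
  [0..1]={A}  "bb"
  [1..2]=∅  "ba"
  [2..3]=∅  "ab"
  [0..2]=∅  "bba"
  [1..3]=∅  "bab"
  [0..3]=∅  "bbab"

S ∉ T[0,3] ⇒ NO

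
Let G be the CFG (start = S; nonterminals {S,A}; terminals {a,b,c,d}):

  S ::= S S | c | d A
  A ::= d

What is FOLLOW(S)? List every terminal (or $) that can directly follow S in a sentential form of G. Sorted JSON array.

FIRST iteration:
pass 1:
  A via A→d: +{d}
  S via S→c: +{c}
  S via S→d A: +{d}
  FIRST[S]={c,d}  FIRST[A]={d}
pass 2: (no change)
  FIRST[S]={c,d}  FIRST[A]={d}

FOLLOW sets:
seed FOLLOW(S) with $
pass 1:
  S→S S: FOLLOW(S) ⊇ FIRST(S) = {c,d}; new: +{c,d}
  S→d A: FOLLOW(A) ⊇ FOLLOW(S) ⊇ {$,c,d}; new: +{$,c,d}
  S: {$,c,d}  A: {$,c,d}
pass 2: (stable)
  S: {$,c,d}  A: {$,c,d}

FOLLOW(S) = ["$", "c", "d"]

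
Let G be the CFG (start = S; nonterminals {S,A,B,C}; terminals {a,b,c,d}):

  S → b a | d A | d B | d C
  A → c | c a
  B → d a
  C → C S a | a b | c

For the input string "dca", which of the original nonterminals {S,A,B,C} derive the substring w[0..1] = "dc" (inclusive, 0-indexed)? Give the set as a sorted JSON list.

Convert to CNF:
  S -> T2 A | T2 B | T2 C | T3 T1
  A -> T0 T1 | c
  B -> T2 T1
  C -> C X4 | T1 T3 | c
  T0 -> c
  T1 -> a
  T2 -> d
  T3 -> b
  X4 -> S T1

Fill CYK table bottom-up — only the sub-triangle for w[0..1]:
  [0..0]={T2}  "d"  orig:{}
  [1..1]={A,C,T0}  "c"  orig:{A,C}
  [0..1]={S}  "dc"

Original NTs in T[0,1] deriving "dc": ["S"]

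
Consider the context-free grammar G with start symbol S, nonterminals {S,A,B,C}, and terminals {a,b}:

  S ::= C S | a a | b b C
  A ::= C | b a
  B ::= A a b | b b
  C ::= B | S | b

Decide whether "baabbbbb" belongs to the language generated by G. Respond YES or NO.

Convert to CNF:
  S -> C S | T0 T0 | T1 X7
  A -> A X2 | C S | T0 T0 | T1 T0 | T1 T1 | T1 X3 | b
  B -> A X4 | T1 T1
  C -> A X5 | C S | T0 T0 | T1 T1 | T1 X6 | b
  T0 -> a
  T1 -> b
  X2 -> T0 T1
  X3 -> T1 C
  X4 -> T0 T1
  X5 -> T0 T1
  X6 -> T1 C
  X7 -> T1 C

CYK fill:
  [0..0]={A,C,T1}  "b"  orig:{A,C}
  [1..1]={T0}  "a"  orig:{}
  [2..2]={T0}  "a"  orig:{}
  [3..3]={A,C,T1}  "b"  orig:{A,C}
  [4..4]={A,C,T1}  "b"  orig:{A,C}
  [5..5]={A,C,T1}  "b"  orig:{A,C}
  [6..6]={A,C,T1}  "b"  orig:{A,C}
  [7..7]={A,C,T1}  "b"  orig:{A,C}
  [0..1]={A}  "ba"
  [1..2]={A,C,S}  "aa"
  [2..3]={X2,X4,X5}  "ab"  orig:{}
  [3..4]={A,B,C,X3,X6,X7}  "bb"  orig:{A,B,C}
  [4..5]={A,B,C,X3,X6,X7}  "bb"  orig:{A,B,C}
  [5..6]={A,B,C,X3,X6,X7}  "bb"  orig:{A,B,C}
  [6..7]={A,B,C,X3,X6,X7}  "bb"  orig:{A,B,C}
  [0..2]={A,C,S,X3,X6,X7}  "baa"  orig:{A,C,S}
  [1..3]=∅  "aab"
  [2..4]=∅  "abb"
  [3..5]={A,C,S,X3,X6,X7}  "bbb"  orig:{A,C,S}
  [4..6]={A,C,S,X3,X6,X7}  "bbb"  orig:{A,C,S}
  [5..7]={A,C,S,X3,X6,X7}  "bbb"  orig:{A,C,S}
  [0..3]={A,B,C}  "baab"
  [1..4]=∅  "aabb"
  [2..5]=∅  "abbb"
  [3..6]={A,C,S,X3,X6,X7}  "bbbb"  orig:{A,C,S}
  [4..7]={A,C,S,X3,X6,X7}  "bbbb"  orig:{A,C,S}
  [0..4]=∅  "baabb"
  [1..5]={A,C,S}  "aabbb"
  [2..6]=∅  "abbbb"
  [3..7]={A,C,S,X3,X6,X7}  "bbbbb"  orig:{A,C,S}
  [0..5]={A,C,S,X3,X6,X7}  "baabbb"  orig:{A,C,S}
  [1..6]={A,C,S}  "aabbbb"
  [2..7]=∅  "abbbbb"
  [0..6]={A,C,S,X3,X6,X7}  "baabbbb"  orig:{A,C,S}
  [1..7]={A,C,S}  "aabbbbb"
  [0..7]={A,C,S,X3,X6,X7}  "baabbbbb"  orig:{A,C,S}

S ∈ T[0,7] ⇒ YES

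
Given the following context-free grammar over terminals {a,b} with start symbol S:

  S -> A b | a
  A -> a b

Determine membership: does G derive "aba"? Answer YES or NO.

Convert to CNF:
  S -> A T1 | a
  A -> T0 T1
  T0 -> a
  T1 -> b

Fill CYK table bottom-up:
  T[0,0] 'a' = {S,T0}  orig:{S}
  T[1,1] 'b' = {T1}  orig:{}
  T[2,2] 'a' = {S,T0}  orig:{S}
  T[0,1] 'ab' = {A}
  T[1,2] 'ba' = ∅
  T[0,2] 'aba' = ∅

S ∉ T[0,2] ⇒ NO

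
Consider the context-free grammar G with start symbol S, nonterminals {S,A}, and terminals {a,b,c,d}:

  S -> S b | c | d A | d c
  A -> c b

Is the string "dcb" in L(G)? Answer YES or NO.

Convert to CNF:
  S -> S T1 | T2 A | T2 T0 | c
  A -> T0 T1
  T0 -> c
  T1 -> b
  T2 -> d

CYK fill:
  T[0,0] 'd' = {T2}  orig:{}
  T[1,1] 'c' = {S,T0}  orig:{S}
  T[2,2] 'b' = {T1}  orig:{}
  T[0,1] 'dc' = {S}
  T[1,2] 'cb' = {A,S}
  T[0,2] 'dcb' = {S}

S ∈ T[0,2] ⇒ YES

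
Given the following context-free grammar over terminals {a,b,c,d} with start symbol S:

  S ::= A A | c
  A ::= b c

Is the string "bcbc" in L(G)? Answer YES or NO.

Convert to CNF:
  S -> A A | c
  A -> T0 T1
  T0 -> b
  T1 -> c

Fill CYK table bottom-up:
  T[0,0] 'b' = {T0}  orig:{}
  T[1,1] 'c' = {S,T1}  orig:{S}
  T[2,2] 'b' = {T0}  orig:{}
  T[3,3] 'c' = {S,T1}  orig:{S}
  T[0,1] 'bc' = {A}
  T[1,2] 'cb' = ∅
  T[2,3] 'bc' = {A}
  T[0,2] 'bcb' = ∅
  T[1,3] 'cbc' = ∅
  T[0,3] 'bcbc' = {S}

S ∈ T[0,3] ⇒ YES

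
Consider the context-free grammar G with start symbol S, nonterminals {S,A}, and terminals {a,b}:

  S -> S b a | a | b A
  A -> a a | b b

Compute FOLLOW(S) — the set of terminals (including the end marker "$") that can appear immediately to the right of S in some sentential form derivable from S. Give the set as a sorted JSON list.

FIRST sets, iterate to fixpoint:
iter 1:
  A via A→a a: +{a}
  A via A→b b: +{b}
  S via S→a: +{a}
  S via S→b A: +{b}
  FIRST(S)={a,b}  FIRST(A)={a,b}
iter 2: (stable)
  FIRST(S)={a,b}  FIRST(A)={a,b}

FOLLOW iteration:
initialize: $ ∈ FOLLOW(S)
[1]
  S→S b a: FOLLOW(S) ⊇ FIRST(b) = {b}; new: +{b}
  S→b A: FOLLOW(A) ⊇ FOLLOW(S) ⊇ {$,b}; new: +{$,b}
  FOLLOW(S)={$,b}  FOLLOW(A)={$,b}
[2] (no change)
  FOLLOW(S)={$,b}  FOLLOW(A)={$,b}

FOLLOW(S) = ["$", "b"]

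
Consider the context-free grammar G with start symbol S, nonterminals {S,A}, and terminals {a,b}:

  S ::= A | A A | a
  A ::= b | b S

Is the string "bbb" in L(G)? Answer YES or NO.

Convert to CNF:
  S -> A A | T0 S | a | b
  A -> T0 S | b
  T0 -> b

Fill CYK table bottom-up:
  [0..0]={A,S,T0}  "b"  orig:{A,S}
  [1..1]={A,S,T0}  "b"  orig:{A,S}
  [2..2]={A,S,T0}  "b"  orig:{A,S}
  [0..1]={A,S}  "bb"
  [1..2]={A,S}  "bb"
  [0..2]={A,S}  "bbb"

S ∈ T[0,2] ⇒ YES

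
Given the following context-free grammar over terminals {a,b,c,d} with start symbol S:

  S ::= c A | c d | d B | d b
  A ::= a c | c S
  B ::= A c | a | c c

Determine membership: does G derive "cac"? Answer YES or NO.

CNF form of G:
  S -> T1 A | T1 T2 | T2 B | T2 T3
  A -> T0 T1 | T1 S
  B -> A T1 | T1 T1 | a
  T0 -> a
  T1 -> c
  T2 -> d
  T3 -> b

CYK table (by increasing span):
  T[0,0] 'c' = {T1}  orig:{}
  T[1,1] 'a' = {B,T0}  orig:{B}
  T[2,2] 'c' = {T1}  orig:{}
  T[0,1] 'ca' = ∅
  T[1,2] 'ac' = {A}
  T[0,2] 'cac' = {S}

S ∈ T[0,2] ⇒ YES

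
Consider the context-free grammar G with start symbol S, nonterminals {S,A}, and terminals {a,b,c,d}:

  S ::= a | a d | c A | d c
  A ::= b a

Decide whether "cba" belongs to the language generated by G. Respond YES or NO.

CNF form of G:
  S -> T1 T2 | T2 T3 | T3 A | a
  A -> T0 T1
  T0 -> b
  T1 -> a
  T2 -> d
  T3 -> c

CYK table (by increasing span):
  cell(0,0) c: {T3}  orig:{}
  cell(1,1) b: {T0}  orig:{}
  cell(2,2) a: {S,T1}  orig:{S}
  cell(0,1) cb: ∅
  cell(1,2) ba: {A}
  cell(0,2) cba: {S}

S ∈ T[0,2] ⇒ YES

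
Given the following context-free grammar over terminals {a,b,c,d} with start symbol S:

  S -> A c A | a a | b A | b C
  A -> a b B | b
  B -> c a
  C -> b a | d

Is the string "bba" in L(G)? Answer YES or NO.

Convert to CNF:
  S -> A X4 | T0 T0 | T1 A | T1 C
  A -> T0 X3 | b
  B -> T2 T0
  C -> T1 T0 | d
  T0 -> a
  T1 -> b
  T2 -> c
  X3 -> T1 B
  X4 -> T2 A

CYK table (by increasing span):
  [0..0]={A,T1}  "b"  orig:{A}
  [1..1]={A,T1}  "b"  orig:{A}
  [2..2]={T0}  "a"  orig:{}
  [0..1]={S}  "bb"
  [1..2]={C}  "ba"
  [0..2]={S}  "bba"

S ∈ T[0,2] ⇒ YES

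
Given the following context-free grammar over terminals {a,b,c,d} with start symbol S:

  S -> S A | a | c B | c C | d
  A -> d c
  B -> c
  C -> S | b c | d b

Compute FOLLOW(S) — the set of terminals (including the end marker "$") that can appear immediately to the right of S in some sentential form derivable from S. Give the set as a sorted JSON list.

Compute FIRST by fixpoint:
round 1:
  A via A→d c: +{d}
  B via B→c: +{c}
  C via C→b c: +{b}
  C via C→d b: +{d}
  S via S→a: +{a}
  S via S→c B: +{c}
  S via S→d: +{d}
  FIRST[S]={a,c,d}  FIRST[A]={d}  FIRST[B]={c}  FIRST[C]={b,d}
round 2:
  C via C→S: +{a,c}
  FIRST[S]={a,c,d}  FIRST[A]={d}  FIRST[B]={c}  FIRST[C]={a,b,c,d}
round 3: (stable)
  FIRST[S]={a,c,d}  FIRST[A]={d}  FIRST[B]={c}  FIRST[C]={a,b,c,d}

Compute FOLLOW by fixpoint:
seed FOLLOW(S) with $
pass 1:
  S→S A: FOLLOW(S) ⊇ FIRST(A) = {d}; new: +{d}
  S→S A: FOLLOW(A) ⊇ FOLLOW(S) ⊇ {$,d}; new: +{$,d}
  S→c B: FOLLOW(B) ⊇ FOLLOW(S) ⊇ {$,d}; new: +{$,d}
  S→c C: FOLLOW(C) ⊇ FOLLOW(S) ⊇ {$,d}; new: +{$,d}
  S: {$,d}  A: {$,d}  B: {$,d}  C: {$,d}
pass 2: (no change)
  S: {$,d}  A: {$,d}  B: {$,d}  C: {$,d}

FOLLOW(S) = ["$", "d"]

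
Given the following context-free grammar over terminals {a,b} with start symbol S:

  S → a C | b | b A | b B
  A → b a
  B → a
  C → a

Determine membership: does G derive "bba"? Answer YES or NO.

Convert to CNF:
  S -> T0 A | T0 B | T1 C | b
  A -> T0 T1
  B -> a
  C -> a
  T0 -> b
  T1 -> a

CYK table (by increasing span):
  [0..0]={S,T0}  "b"  orig:{S}
  [1..1]={S,T0}  "b"  orig:{S}
  [2..2]={B,C,T1}  "a"  orig:{B,C}
  [0..1]=∅  "bb"
  [1..2]={A,S}  "ba"
  [0..2]={S}  "bba"

S ∈ T[0,2] ⇒ YES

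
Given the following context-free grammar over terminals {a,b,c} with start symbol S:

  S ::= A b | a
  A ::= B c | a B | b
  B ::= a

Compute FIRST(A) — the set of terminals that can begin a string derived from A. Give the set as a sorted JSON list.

FIRST iteration:
iter 1:
  A via A→a B: +{a}
  A via A→b: +{b}
  B via B→a: +{a}
  S via S→A b: +{a,b}
  FIRST(S)={a,b}  FIRST(A)={a,b}  FIRST(B)={a}
iter 2: (no change)
  FIRST(S)={a,b}  FIRST(A)={a,b}  FIRST(B)={a}

FIRST(A) = ["a", "b"]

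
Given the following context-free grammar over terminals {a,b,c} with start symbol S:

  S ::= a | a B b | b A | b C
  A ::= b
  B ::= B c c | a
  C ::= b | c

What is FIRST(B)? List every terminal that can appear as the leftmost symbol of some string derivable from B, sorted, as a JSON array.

FIRST sets, iterate to fixpoint:
pass 1:
  A via A→b: +{b}
  B via B→a: +{a}
  C via C→b: +{b}
  C via C→c: +{c}
  S via S→a: +{a}
  S via S→b A: +{b}
  FIRST(S)={a,b}  FIRST(A)={b}  FIRST(B)={a}  FIRST(C)={b,c}
pass 2: — fixpoint
  FIRST(S)={a,b}  FIRST(A)={b}  FIRST(B)={a}  FIRST(C)={b,c}

FIRST(B) = ["a"]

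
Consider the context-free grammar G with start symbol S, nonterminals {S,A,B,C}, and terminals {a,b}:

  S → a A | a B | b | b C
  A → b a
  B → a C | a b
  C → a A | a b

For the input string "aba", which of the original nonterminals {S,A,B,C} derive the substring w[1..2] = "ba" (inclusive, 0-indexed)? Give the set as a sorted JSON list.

Convert to CNF:
  S -> T0 C | T1 A | T1 B | b
  A -> T0 T1
  B -> T1 C | T1 T0
  C -> T1 A | T1 T0
  T0 -> b
  T1 -> a

CYK fill (cells [i..j] with 1 ≤ i ≤ j ≤ 2 only):
  cell(1,1) b: {S,T0}  orig:{S}
  cell(2,2) a: {T1}  orig:{}
  cell(1,2) ba: {A}

Original NTs in T[1,2] deriving "ba": ["A"]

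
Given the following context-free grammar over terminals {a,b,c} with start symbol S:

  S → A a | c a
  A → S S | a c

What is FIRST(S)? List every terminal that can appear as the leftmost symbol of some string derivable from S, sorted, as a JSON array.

Compute FIRST by fixpoint:
[1]
  A via A→a c: +{a}
  S via S→A a: +{a}
  S via S→c a: +{c}
  FIRST[S]={a,c}  FIRST[A]={a}
[2]
  A via A→S S: +{c}
  FIRST[S]={a,c}  FIRST[A]={a,c}
[3] (stable)
  FIRST[S]={a,c}  FIRST[A]={a,c}

FIRST(S) = ["a", "c"]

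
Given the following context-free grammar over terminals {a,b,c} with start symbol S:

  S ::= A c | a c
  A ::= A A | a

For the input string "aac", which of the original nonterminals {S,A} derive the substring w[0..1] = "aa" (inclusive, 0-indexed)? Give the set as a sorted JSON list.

CNF form of G:
  S -> A T0 | T1 T0
  A -> A A | a
  T0 -> c
  T1 -> a

CYK fill — only the sub-triangle for w[0..1]:
  T[0,0] 'a' = {A,T1}  orig:{A}
  T[1,1] 'a' = {A,T1}  orig:{A}
  T[0,1] 'aa' = {A}

Original NTs in T[0,1] deriving "aa": ["A"]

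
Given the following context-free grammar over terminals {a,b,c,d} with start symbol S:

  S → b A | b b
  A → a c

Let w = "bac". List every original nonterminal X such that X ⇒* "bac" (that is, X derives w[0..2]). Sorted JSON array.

Convert to CNF:
  S -> T2 A | T2 T2
  A -> T0 T1
  T0 -> a
  T1 -> c
  T2 -> b

Fill CYK table bottom-up, restricted to cells inside w[0..2]:
  cell(0,0) b: {T2}  orig:{}
  cell(1,1) a: {T0}  orig:{}
  cell(2,2) c: {T1}  orig:{}
  cell(0,1) ba: ∅
  cell(1,2) ac: {A}
  cell(0,2) bac: {S}

Original NTs in T[0,2] deriving "bac": ["S"]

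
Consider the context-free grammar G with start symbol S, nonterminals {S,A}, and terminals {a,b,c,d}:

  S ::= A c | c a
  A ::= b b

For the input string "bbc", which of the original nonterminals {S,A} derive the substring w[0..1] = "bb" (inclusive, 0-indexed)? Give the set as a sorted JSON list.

CNF form of G:
  S -> A T1 | T1 T2
  A -> T0 T0
  T0 -> b
  T1 -> c
  T2 -> a

Fill CYK table bottom-up, restricted to cells inside w[0..1]:
  T[0,0] 'b' = {T0}  orig:{}
  T[1,1] 'b' = {T0}  orig:{}
  T[0,1] 'bb' = {A}

Original NTs in T[0,1] deriving "bb": ["A"]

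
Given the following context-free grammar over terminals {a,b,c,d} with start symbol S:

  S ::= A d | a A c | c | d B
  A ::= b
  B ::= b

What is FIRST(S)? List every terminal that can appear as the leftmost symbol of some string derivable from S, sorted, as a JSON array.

FIRST sets, iterate to fixpoint:
pass 1:
  A via A→b: +{b}
  B via B→b: +{b}
  S via S→A d: +{b}
  S via S→a A c: +{a}
  S via S→c: +{c}
  S via S→d B: +{d}
  S: {a,b,c,d}  A: {b}  B: {b}
pass 2: — fixpoint
  S: {a,b,c,d}  A: {b}  B: {b}

FIRST(S) = ["a", "b", "c", "d"]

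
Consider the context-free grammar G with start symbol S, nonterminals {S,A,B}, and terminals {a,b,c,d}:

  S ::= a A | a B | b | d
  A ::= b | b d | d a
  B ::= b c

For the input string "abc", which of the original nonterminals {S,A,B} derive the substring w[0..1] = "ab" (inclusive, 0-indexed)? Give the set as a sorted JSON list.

CNF form of G:
  S -> T2 A | T2 B | b | d
  A -> T0 T1 | T1 T2 | b
  B -> T0 T3
  T0 -> b
  T1 -> d
  T2 -> a
  T3 -> c

CYK table (by increasing span) (cells [i..j] with 0 ≤ i ≤ j ≤ 1 only):
  cell(0,0) a: {T2}  orig:{}
  cell(1,1) b: {A,S,T0}  orig:{A,S}
  cell(0,1) ab: {S}

Original NTs in T[0,1] deriving "ab": ["S"]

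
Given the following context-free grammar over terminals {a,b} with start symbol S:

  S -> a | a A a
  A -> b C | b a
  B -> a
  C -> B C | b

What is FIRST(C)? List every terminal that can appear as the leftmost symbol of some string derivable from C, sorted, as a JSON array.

FIRST sets, iterate to fixpoint:
pass 1:
  A via A→b C: +{b}
  B via B→a: +{a}
  C via C→B C: +{a}
  C via C→b: +{b}
  S via S→a: +{a}
  S: {a}  A: {b}  B: {a}  C: {a,b}
pass 2: (stable)
  S: {a}  A: {b}  B: {a}  C: {a,b}

FIRST(C) = ["a", "b"]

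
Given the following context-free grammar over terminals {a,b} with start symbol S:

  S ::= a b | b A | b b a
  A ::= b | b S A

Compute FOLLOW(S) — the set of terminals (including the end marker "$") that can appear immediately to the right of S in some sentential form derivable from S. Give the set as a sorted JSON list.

Compute FIRST by fixpoint:
pass 1:
  A via A→b: +{b}
  S via S→a b: +{a}
  S via S→b A: +{b}
  FIRST[S]={a,b}  FIRST[A]={b}
pass 2: (no change)
  FIRST[S]={a,b}  FIRST[A]={b}

FOLLOW iteration:
initialize: $ ∈ FOLLOW(S)
pass 1:
  A→b S A: FOLLOW(S) ⊇ FIRST(A) = {b}; new: +{b}
  S→b A: FOLLOW(A) ⊇ FOLLOW(S) ⊇ {$,b}; new: +{$,b}
  FOLLOW(S)={$,b}  FOLLOW(A)={$,b}
pass 2: (no change)
  FOLLOW(S)={$,b}  FOLLOW(A)={$,b}

FOLLOW(S) = ["$", "b"]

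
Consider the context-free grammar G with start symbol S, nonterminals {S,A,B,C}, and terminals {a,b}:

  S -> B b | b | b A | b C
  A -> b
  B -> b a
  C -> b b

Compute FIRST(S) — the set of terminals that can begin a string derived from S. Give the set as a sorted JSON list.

FIRST sets, iterate to fixpoint:
[1]
  A via A→b: +{b}
  B via B→b a: +{b}
  C via C→b b: +{b}
  S via S→B b: +{b}
  FIRST(S)={b}  FIRST(A)={b}  FIRST(B)={b}  FIRST(C)={b}
[2] (no change)
  FIRST(S)={b}  FIRST(A)={b}  FIRST(B)={b}  FIRST(C)={b}

FIRST(S) = ["b"]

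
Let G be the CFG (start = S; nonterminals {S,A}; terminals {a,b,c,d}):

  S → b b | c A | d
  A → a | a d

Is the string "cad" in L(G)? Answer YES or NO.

Convert to CNF:
  S -> T2 T2 | T3 A | d
  A -> T0 T1 | a
  T0 -> a
  T1 -> d
  T2 -> b
  T3 -> c

Fill CYK table bottom-up:
  [0..0]={T3}  "c"  orig:{}
  [1..1]={A,T0}  "a"  orig:{A}
  [2..2]={S,T1}  "d"  orig:{S}
  [0..1]={S}  "ca"
  [1..2]={A}  "ad"
  [0..2]={S}  "cad"

S ∈ T[0,2] ⇒ YES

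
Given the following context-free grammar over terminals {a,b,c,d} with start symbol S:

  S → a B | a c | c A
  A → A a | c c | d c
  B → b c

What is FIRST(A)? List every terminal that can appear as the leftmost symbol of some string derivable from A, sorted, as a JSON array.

FIRST iteration:
round 1:
  A via A→c c: +{c}
  A via A→d c: +{d}
  B via B→b c: +{b}
  S via S→a B: +{a}
  S via S→c A: +{c}
  S: {a,c}  A: {c,d}  B: {b}
round 2: (stable)
  S: {a,c}  A: {c,d}  B: {b}

FIRST(A) = ["c", "d"]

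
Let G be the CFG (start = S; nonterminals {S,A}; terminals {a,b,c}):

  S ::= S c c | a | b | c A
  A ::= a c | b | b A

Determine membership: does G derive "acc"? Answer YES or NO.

CNF form of G:
  S -> S X3 | T1 A | a | b
  A -> T0 T1 | T2 A | b
  T0 -> a
  T1 -> c
  T2 -> b
  X3 -> T1 T1

Fill CYK table bottom-up:
  [0..0]={S,T0}  "a"  orig:{S}
  [1..1]={T1}  "c"  orig:{}
  [2..2]={T1}  "c"  orig:{}
  [0..1]={A}  "ac"
  [1..2]={X3}  "cc"  orig:{}
  [0..2]={S}  "acc"

S ∈ T[0,2] ⇒ YES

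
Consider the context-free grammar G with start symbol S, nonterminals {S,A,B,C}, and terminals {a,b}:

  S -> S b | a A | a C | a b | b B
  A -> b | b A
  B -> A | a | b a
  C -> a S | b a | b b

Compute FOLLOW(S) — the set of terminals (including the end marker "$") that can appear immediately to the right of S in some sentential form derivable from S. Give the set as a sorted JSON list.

Compute FIRST by fixpoint:
iter 1:
  A via A→b: +{b}
  B via B→A: +{b}
  B via B→a: +{a}
  C via C→a S: +{a}
  C via C→b a: +{b}
  S via S→a A: +{a}
  S via S→b B: +{b}
  FIRST(S)={a,b}  FIRST(A)={b}  FIRST(B)={a,b}  FIRST(C)={a,b}
iter 2: done
  FIRST(S)={a,b}  FIRST(A)={b}  FIRST(B)={a,b}  FIRST(C)={a,b}

Compute FOLLOW by fixpoint:
FOLLOW(S) := {$}
[1]
  S→S b: FOLLOW(S) ⊇ FIRST(b) = {b}; new: +{b}
  S→a A: FOLLOW(A) ⊇ FOLLOW(S) ⊇ {$,b}; new: +{$,b}
  S→a C: FOLLOW(C) ⊇ FOLLOW(S) ⊇ {$,b}; new: +{$,b}
  S→b B: FOLLOW(B) ⊇ FOLLOW(S) ⊇ {$,b}; new: +{$,b}
  FOLLOW(S)={$,b}  FOLLOW(A)={$,b}  FOLLOW(B)={$,b}  FOLLOW(C)={$,b}
[2] (stable)
  FOLLOW(S)={$,b}  FOLLOW(A)={$,b}  FOLLOW(B)={$,b}  FOLLOW(C)={$,b}

FOLLOW(S) = ["$", "b"]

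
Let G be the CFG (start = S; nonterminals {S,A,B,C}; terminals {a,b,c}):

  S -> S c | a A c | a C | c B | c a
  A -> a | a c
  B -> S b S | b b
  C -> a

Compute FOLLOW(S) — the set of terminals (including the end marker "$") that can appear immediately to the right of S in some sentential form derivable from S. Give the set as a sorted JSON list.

FIRST iteration:
iter 1:
  A via A→a: +{a}
  B via B→b b: +{b}
  C via C→a: +{a}
  S via S→a A c: +{a}
  S via S→c B: +{c}
  FIRST[S]={a,c}  FIRST[A]={a}  FIRST[B]={b}  FIRST[C]={a}
iter 2:
  B via B→S b S: +{a,c}
  FIRST[S]={a,c}  FIRST[A]={a}  FIRST[B]={a,b,c}  FIRST[C]={a}
iter 3: (stable)
  FIRST[S]={a,c}  FIRST[A]={a}  FIRST[B]={a,b,c}  FIRST[C]={a}

FOLLOW sets:
seed FOLLOW(S) with $
iter 1:
  B→S b S: FOLLOW(S) ⊇ FIRST(b) = {b}; new: +{b}
  S→S c: FOLLOW(S) ⊇ FIRST(c) = {c}; new: +{c}
  S→a A c: FOLLOW(A) ⊇ FIRST(c) = {c}; new: +{c}
  S→a C: FOLLOW(C) ⊇ FOLLOW(S) ⊇ {$,b,c}; new: +{$,b,c}
  S→c B: FOLLOW(B) ⊇ FOLLOW(S) ⊇ {$,b,c}; new: +{$,b,c}
  FOLLOW[S]={$,b,c}  FOLLOW[A]={c}  FOLLOW[B]={$,b,c}  FOLLOW[C]={$,b,c}
iter 2: (no change)
  FOLLOW[S]={$,b,c}  FOLLOW[A]={c}  FOLLOW[B]={$,b,c}  FOLLOW[C]={$,b,c}

FOLLOW(S) = ["$", "b", "c"]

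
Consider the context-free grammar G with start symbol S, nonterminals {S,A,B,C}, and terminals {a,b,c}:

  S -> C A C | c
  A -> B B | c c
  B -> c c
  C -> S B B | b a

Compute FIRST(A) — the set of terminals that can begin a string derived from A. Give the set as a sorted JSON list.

FIRST iteration:
round 1:
  A via A→c c: +{c}
  B via B→c c: +{c}
  C via C→b a: +{b}
  S via S→C A C: +{b}
  S via S→c: +{c}
  FIRST[S]={b,c}  FIRST[A]={c}  FIRST[B]={c}  FIRST[C]={b}
round 2:
  C via C→S B B: +{c}
  FIRST[S]={b,c}  FIRST[A]={c}  FIRST[B]={c}  FIRST[C]={b,c}
round 3: (stable)
  FIRST[S]={b,c}  FIRST[A]={c}  FIRST[B]={c}  FIRST[C]={b,c}

FIRST(A) = ["c"]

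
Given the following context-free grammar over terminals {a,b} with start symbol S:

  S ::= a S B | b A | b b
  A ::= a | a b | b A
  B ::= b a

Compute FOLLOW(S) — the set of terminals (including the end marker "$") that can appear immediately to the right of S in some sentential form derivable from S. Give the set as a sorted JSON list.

Compute FIRST by fixpoint:
[1]
  A via A→a: +{a}
  A via A→b A: +{b}
  B via B→b a: +{b}
  S via S→a S B: +{a}
  S via S→b A: +{b}
  S: {a,b}  A: {a,b}  B: {b}
[2] done
  S: {a,b}  A: {a,b}  B: {b}

FOLLOW iteration:
seed FOLLOW(S) with $
iter 1:
  S→a S B: FOLLOW(S) ⊇ FIRST(B) = {b}; new: +{b}
  S→a S B: FOLLOW(B) ⊇ FOLLOW(S) ⊇ {$,b}; new: +{$,b}
  S→b A: FOLLOW(A) ⊇ FOLLOW(S) ⊇ {$,b}; new: +{$,b}
  FOLLOW[S]={$,b}  FOLLOW[A]={$,b}  FOLLOW[B]={$,b}
iter 2: (no change)
  FOLLOW[S]={$,b}  FOLLOW[A]={$,b}  FOLLOW[B]={$,b}

FOLLOW(S) = ["$", "b"]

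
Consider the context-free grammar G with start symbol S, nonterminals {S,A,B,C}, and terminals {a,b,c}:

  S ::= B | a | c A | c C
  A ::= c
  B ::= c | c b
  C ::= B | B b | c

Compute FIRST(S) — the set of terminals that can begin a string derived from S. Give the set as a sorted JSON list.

FIRST sets, iterate to fixpoint:
[1]
  A via A→c: +{c}
  B via B→c: +{c}
  C via C→B: +{c}
  S via S→B: +{c}
  S via S→a: +{a}
  S: {a,c}  A: {c}  B: {c}  C: {c}
[2] (stable)
  S: {a,c}  A: {c}  B: {c}  C: {c}

FIRST(S) = ["a", "c"]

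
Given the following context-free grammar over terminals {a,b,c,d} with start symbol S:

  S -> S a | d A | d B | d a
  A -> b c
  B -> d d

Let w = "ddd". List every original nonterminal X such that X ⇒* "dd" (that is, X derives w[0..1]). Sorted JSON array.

CNF form of G:
  S -> S T3 | T2 A | T2 B | T2 T3
  A -> T0 T1
  B -> T2 T2
  T0 -> b
  T1 -> c
  T2 -> d
  T3 -> a

Fill CYK table bottom-up — only the sub-triangle for w[0..1]:
  [0..0]={T2}  "d"  orig:{}
  [1..1]={T2}  "d"  orig:{}
  [0..1]={B}  "dd"

Original NTs in T[0,1] deriving "dd": ["B"]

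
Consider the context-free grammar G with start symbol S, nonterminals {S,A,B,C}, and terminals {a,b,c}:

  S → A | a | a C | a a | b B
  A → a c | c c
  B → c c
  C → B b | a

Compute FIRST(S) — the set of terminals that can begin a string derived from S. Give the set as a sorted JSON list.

FIRST iteration:
round 1:
  A via A→a c: +{a}
  A via A→c c: +{c}
  B via B→c c: +{c}
  C via C→B b: +{c}
  C via C→a: +{a}
  S via S→A: +{a,c}
  S via S→b B: +{b}
  S: {a,b,c}  A: {a,c}  B: {c}  C: {a,c}
round 2: (no change)
  S: {a,b,c}  A: {a,c}  B: {c}  C: {a,c}

FIRST(S) = ["a", "b", "c"]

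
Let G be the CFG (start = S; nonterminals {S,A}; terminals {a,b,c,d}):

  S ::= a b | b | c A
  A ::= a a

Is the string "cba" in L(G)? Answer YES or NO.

CNF form of G:
  S -> T0 T1 | T2 A | b
  A -> T0 T0
  T0 -> a
  T1 -> b
  T2 -> c

CYK table (by increasing span):
  [0..0]={T2}  "c"  orig:{}
  [1..1]={S,T1}  "b"  orig:{S}
  [2..2]={T0}  "a"  orig:{}
  [0..1]=∅  "cb"
  [1..2]=∅  "ba"
  [0..2]=∅  "cba"

S ∉ T[0,2] ⇒ NO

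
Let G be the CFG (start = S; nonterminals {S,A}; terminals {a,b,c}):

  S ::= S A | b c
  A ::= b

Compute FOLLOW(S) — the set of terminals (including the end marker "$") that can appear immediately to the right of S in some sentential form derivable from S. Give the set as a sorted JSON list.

Compute FIRST by fixpoint:
[1]
  A via A→b: +{b}
  S via S→b c: +{b}
  FIRST[S]={b}  FIRST[A]={b}
[2] (no change)
  FIRST[S]={b}  FIRST[A]={b}

FOLLOW sets:
FOLLOW(S) := {$}
iter 1:
  S→S A: FOLLOW(S) ⊇ FIRST(A) = {b}; new: +{b}
  S→S A: FOLLOW(A) ⊇ FOLLOW(S) ⊇ {$,b}; new: +{$,b}
  FOLLOW(S)={$,b}  FOLLOW(A)={$,b}
iter 2: (no change)
  FOLLOW(S)={$,b}  FOLLOW(A)={$,b}

FOLLOW(S) = ["$", "b"]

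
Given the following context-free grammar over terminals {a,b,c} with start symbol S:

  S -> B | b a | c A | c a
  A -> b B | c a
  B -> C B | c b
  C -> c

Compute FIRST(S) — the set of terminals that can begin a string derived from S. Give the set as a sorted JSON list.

FIRST iteration:
pass 1:
  A via A→b B: +{b}
  A via A→c a: +{c}
  B via B→c b: +{c}
  C via C→c: +{c}
  S via S→B: +{c}
  S via S→b a: +{b}
  FIRST[S]={b,c}  FIRST[A]={b,c}  FIRST[B]={c}  FIRST[C]={c}
pass 2: (no change)
  FIRST[S]={b,c}  FIRST[A]={b,c}  FIRST[B]={c}  FIRST[C]={c}

FIRST(S) = ["b", "c"]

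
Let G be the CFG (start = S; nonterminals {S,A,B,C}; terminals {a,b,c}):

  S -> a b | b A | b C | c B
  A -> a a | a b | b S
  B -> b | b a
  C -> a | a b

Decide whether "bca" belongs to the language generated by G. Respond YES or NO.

CNF form of G:
  S -> T0 T1 | T1 A | T1 C | T2 B
  A -> T0 T0 | T0 T1 | T1 S
  B -> T1 T0 | b
  C -> T0 T1 | a
  T0 -> a
  T1 -> b
  T2 -> c

CYK fill:
  T[0,0] 'b' = {B,T1}  orig:{B}
  T[1,1] 'c' = {T2}  orig:{}
  T[2,2] 'a' = {C,T0}  orig:{C}
  T[0,1] 'bc' = ∅
  T[1,2] 'ca' = ∅
  T[0,2] 'bca' = ∅

S ∉ T[0,2] ⇒ NO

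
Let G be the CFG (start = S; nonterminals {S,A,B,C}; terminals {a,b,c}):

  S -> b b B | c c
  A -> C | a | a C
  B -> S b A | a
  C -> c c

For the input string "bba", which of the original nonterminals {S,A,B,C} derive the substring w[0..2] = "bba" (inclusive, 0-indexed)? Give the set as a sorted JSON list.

CNF form of G:
  S -> T1 T1 | T2 X4
  A -> T0 C | T1 T1 | a
  B -> S X3 | a
  C -> T1 T1
  T0 -> a
  T1 -> c
  T2 -> b
  X3 -> T2 A
  X4 -> T2 B

CYK table (by increasing span) (cells [i..j] with 0 ≤ i ≤ j ≤ 2 only):
  T[0,0] 'b' = {T2}  orig:{}
  T[1,1] 'b' = {T2}  orig:{}
  T[2,2] 'a' = {A,B,T0}  orig:{A,B}
  T[0,1] 'bb' = ∅
  T[1,2] 'ba' = {X3,X4}  orig:{}
  T[0,2] 'bba' = {S}

Original NTs in T[0,2] deriving "bba": ["S"]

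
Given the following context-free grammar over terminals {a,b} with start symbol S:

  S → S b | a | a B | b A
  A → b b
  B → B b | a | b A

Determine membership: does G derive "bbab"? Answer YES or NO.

Convert to CNF:
  S -> S T0 | T0 A | T1 B | a
  A -> T0 T0
  B -> B T0 | T0 A | a
  T0 -> b
  T1 -> a

CYK fill:
  [0..0]={T0}  "b"  orig:{}
  [1..1]={T0}  "b"  orig:{}
  [2..2]={B,S,T1}  "a"  orig:{B,S}
  [3..3]={T0}  "b"  orig:{}
  [0..1]={A}  "bb"
  [1..2]=∅  "ba"
  [2..3]={B,S}  "ab"
  [0..2]=∅  "bba"
  [1..3]=∅  "bab"
  [0..3]=∅  "bbab"

S ∉ T[0,3] ⇒ NO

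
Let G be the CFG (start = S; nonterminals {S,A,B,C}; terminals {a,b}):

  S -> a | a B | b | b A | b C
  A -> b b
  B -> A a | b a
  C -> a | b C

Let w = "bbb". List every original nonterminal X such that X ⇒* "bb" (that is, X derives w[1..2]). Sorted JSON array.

CNF form of G:
  S -> T0 A | T0 C | T1 B | a | b
  A -> T0 T0
  B -> A T1 | T0 T1
  C -> T0 C | a
  T0 -> b
  T1 -> a

CYK table (by increasing span), restricted to cells inside w[1..2]:
  cell(1,1) b: {S,T0}  orig:{S}
  cell(2,2) b: {S,T0}  orig:{S}
  cell(1,2) bb: {A}

Original NTs in T[1,2] deriving "bb": ["A"]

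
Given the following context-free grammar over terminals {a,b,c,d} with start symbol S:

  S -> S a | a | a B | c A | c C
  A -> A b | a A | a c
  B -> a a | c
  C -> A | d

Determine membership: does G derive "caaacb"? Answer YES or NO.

CNF form of G:
  S -> S T1 | T1 B | T2 A | T2 C | a
  A -> A T0 | T1 A | T1 T2
  B -> T1 T1 | c
  C -> A T0 | T1 A | T1 T2 | d
  T0 -> b
  T1 -> a
  T2 -> c

CYK fill:
  T[0,0] 'c' = {B,T2}  orig:{B}
  T[1,1] 'a' = {S,T1}  orig:{S}
  T[2,2] 'a' = {S,T1}  orig:{S}
  T[3,3] 'a' = {S,T1}  orig:{S}
  T[4,4] 'c' = {B,T2}  orig:{B}
  T[5,5] 'b' = {T0}  orig:{}
  T[0,1] 'ca' = ∅
  T[1,2] 'aa' = {B,S}
  T[2,3] 'aa' = {B,S}
  T[3,4] 'ac' = {A,C,S}
  T[4,5] 'cb' = ∅
  T[0,2] 'caa' = ∅
  T[1,3] 'aaa' = {S}
  T[2,4] 'aac' = {A,C}
  T[3,5] 'acb' = {A,C}
  T[0,3] 'caaa' = ∅
  T[1,4] 'aaac' = {A,C}
  T[2,5] 'aacb' = {A,C}
  T[0,4] 'caaac' = {S}
  T[1,5] 'aaacb' = {A,C}
  T[0,5] 'caaacb' = {S}

S ∈ T[0,5] ⇒ YES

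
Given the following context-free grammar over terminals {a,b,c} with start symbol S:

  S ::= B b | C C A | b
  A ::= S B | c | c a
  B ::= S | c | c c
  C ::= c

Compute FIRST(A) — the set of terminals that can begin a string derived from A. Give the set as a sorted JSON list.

FIRST sets, iterate to fixpoint:
[1]
  A via A→c: +{c}
  B via B→c: +{c}
  C via C→c: +{c}
  S via S→B b: +{c}
  S via S→b: +{b}
  FIRST[S]={b,c}  FIRST[A]={c}  FIRST[B]={c}  FIRST[C]={c}
[2]
  A via A→S B: +{b}
  B via B→S: +{b}
  FIRST[S]={b,c}  FIRST[A]={b,c}  FIRST[B]={b,c}  FIRST[C]={c}
[3] done
  FIRST[S]={b,c}  FIRST[A]={b,c}  FIRST[B]={b,c}  FIRST[C]={c}

FIRST(A) = ["b", "c"]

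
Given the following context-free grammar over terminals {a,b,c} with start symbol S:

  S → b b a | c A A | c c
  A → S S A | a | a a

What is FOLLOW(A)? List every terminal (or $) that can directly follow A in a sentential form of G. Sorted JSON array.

FIRST sets, iterate to fixpoint:
[1]
  A via A→a: +{a}
  S via S→b b a: +{b}
  S via S→c A A: +{c}
  S: {b,c}  A: {a}
[2]
  A via A→S S A: +{b,c}
  S: {b,c}  A: {a,b,c}
[3] done
  S: {b,c}  A: {a,b,c}

FOLLOW iteration:
initialize: $ ∈ FOLLOW(S)
pass 1:
  A→S S A: FOLLOW(S) ⊇ FIRST(S) = {b,c}; new: +{b,c}
  A→S S A: FOLLOW(S) ⊇ FIRST(A) = {a,b,c}; new: +{a}
  S→c A A: FOLLOW(A) ⊇ FIRST(A) = {a,b,c}; new: +{a,b,c}
  S→c A A: FOLLOW(A) ⊇ FOLLOW(S) ⊇ {$,a,b,c}; new: +{$}
  FOLLOW(S)={$,a,b,c}  FOLLOW(A)={$,a,b,c}
pass 2: — fixpoint
  FOLLOW(S)={$,a,b,c}  FOLLOW(A)={$,a,b,c}

FOLLOW(A) = ["$", "a", "b", "c"]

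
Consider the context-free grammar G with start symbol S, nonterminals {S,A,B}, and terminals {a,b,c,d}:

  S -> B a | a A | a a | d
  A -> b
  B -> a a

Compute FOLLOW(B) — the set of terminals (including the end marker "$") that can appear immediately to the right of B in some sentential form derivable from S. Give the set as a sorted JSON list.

FIRST sets, iterate to fixpoint:
pass 1:
  A via A→b: +{b}
  B via B→a a: +{a}
  S via S→B a: +{a}
  S via S→d: +{d}
  S: {a,d}  A: {b}  B: {a}
pass 2: (stable)
  S: {a,d}  A: {b}  B: {a}

Compute FOLLOW by fixpoint:
initialize: $ ∈ FOLLOW(S)
iter 1:
  S→B a: FOLLOW(B) ⊇ FIRST(a) = {a}; new: +{a}
  S→a A: FOLLOW(A) ⊇ FOLLOW(S) ⊇ {$}; new: +{$}
  FOLLOW(S)={$}  FOLLOW(A)={$}  FOLLOW(B)={a}
iter 2: (stable)
  FOLLOW(S)={$}  FOLLOW(A)={$}  FOLLOW(B)={a}

FOLLOW(B) = ["a"]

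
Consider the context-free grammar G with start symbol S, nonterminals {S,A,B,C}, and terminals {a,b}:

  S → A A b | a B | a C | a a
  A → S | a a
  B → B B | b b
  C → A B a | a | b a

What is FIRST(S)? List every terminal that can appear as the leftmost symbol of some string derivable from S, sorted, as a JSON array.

Compute FIRST by fixpoint:
round 1:
  A via A→a a: +{a}
  B via B→b b: +{b}
  C via C→A B a: +{a}
  C via C→b a: +{b}
  S via S→A A b: +{a}
  FIRST[S]={a}  FIRST[A]={a}  FIRST[B]={b}  FIRST[C]={a,b}
round 2: done
  FIRST[S]={a}  FIRST[A]={a}  FIRST[B]={b}  FIRST[C]={a,b}

FIRST(S) = ["a"]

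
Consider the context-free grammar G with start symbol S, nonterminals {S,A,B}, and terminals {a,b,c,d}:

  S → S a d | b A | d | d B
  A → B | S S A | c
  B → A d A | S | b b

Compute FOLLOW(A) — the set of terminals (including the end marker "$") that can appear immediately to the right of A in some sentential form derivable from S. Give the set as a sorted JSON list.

FIRST sets, iterate to fixpoint:
iter 1:
  A via A→c: +{c}
  B via B→A d A: +{c}
  B via B→b b: +{b}
  S via S→b A: +{b}
  S via S→d: +{d}
  S: {b,d}  A: {c}  B: {b,c}
iter 2:
  A via A→B: +{b}
  A via A→S S A: +{d}
  B via B→A d A: +{d}
  S: {b,d}  A: {b,c,d}  B: {b,c,d}
iter 3: done
  S: {b,d}  A: {b,c,d}  B: {b,c,d}

Compute FOLLOW by fixpoint:
seed FOLLOW(S) with $
round 1:
  A→S S A: FOLLOW(S) ⊇ FIRST(S) = {b,d}; new: +{b,d}
  A→S S A: FOLLOW(S) ⊇ FIRST(A) = {b,c,d}; new: +{c}
  B→A d A: FOLLOW(A) ⊇ FIRST(d) = {d}; new: +{d}
  S→S a d: FOLLOW(S) ⊇ FIRST(a) = {a}; new: +{a}
  S→b A: FOLLOW(A) ⊇ FOLLOW(S) ⊇ {$,a,b,c,d}; new: +{$,a,b,c}
  S→d B: FOLLOW(B) ⊇ FOLLOW(S) ⊇ {$,a,b,c,d}; new: +{$,a,b,c,d}
  FOLLOW[S]={$,a,b,c,d}  FOLLOW[A]={$,a,b,c,d}  FOLLOW[B]={$,a,b,c,d}
round 2: (stable)
  FOLLOW[S]={$,a,b,c,d}  FOLLOW[A]={$,a,b,c,d}  FOLLOW[B]={$,a,b,c,d}

FOLLOW(A) = ["$", "a", "b", "c", "d"]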